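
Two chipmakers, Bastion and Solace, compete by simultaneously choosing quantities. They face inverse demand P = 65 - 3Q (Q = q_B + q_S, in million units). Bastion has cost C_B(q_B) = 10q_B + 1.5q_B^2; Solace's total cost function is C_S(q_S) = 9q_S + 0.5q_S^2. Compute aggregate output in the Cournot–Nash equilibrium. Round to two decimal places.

10.30

Bastion's profit: π_B = (65 - 3Q)q_B - (10q_B + (3/2)q_B²). Setting ∂π_B/∂q_B = 0: 55 - 9q_B - 3(q_S) = 0.
Solace's first-order condition: 56 - 7q_S - 3(q_B) = 0.
Rearranging gives the reaction functions q_B = (55 - 3q_S)/9 and q_S = (56 - 3q_B)/7.
Solving the pair: q_B = 217/54, q_S = 113/18.
Total output Q = 217/54 + 113/18 = 278/27.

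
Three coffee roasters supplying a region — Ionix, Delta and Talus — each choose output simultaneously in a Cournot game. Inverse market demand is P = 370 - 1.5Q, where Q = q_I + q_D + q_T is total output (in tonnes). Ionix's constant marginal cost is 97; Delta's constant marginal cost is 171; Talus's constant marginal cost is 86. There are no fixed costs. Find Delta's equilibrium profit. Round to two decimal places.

66.67

Ionix's profit: π_I = (370 - 1.5Q)q_I - (97q_I). Setting ∂π_I/∂q_I = 0: 273 - 3q_I - (3/2)(q_D + q_T) = 0.
Delta's first-order condition: 199 - 3q_D - (3/2)(q_I + q_T) = 0.
Talus's profit: π_T = (370 - 1.5Q)q_T - (86q_T). Setting ∂π_T/∂q_T = 0: 284 - 3q_T - (3/2)(q_I + q_D) = 0.
Adding the 3 first-order conditions: 756 − 6Q = 0, so Q = 126.
Back-substituting: q_I = (273 − 189)/(3/2) = 56, q_D = (199 − 189)/(3/2) = 20/3, q_T = (284 − 189)/(3/2) = 190/3.
Price P = 370 - (3/2)·126 = 181.
Delta's profit: (181 - 171)·(20/3) = 200/3.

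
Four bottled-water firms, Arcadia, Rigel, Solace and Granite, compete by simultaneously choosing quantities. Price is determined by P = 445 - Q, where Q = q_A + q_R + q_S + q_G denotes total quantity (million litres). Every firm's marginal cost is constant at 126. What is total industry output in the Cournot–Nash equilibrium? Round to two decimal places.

A representative firm's profit is π_i = q_i(445 - Q) - 126q_i.
First-order condition (treating rivals' output as given): 319 - 2q_i - Σ_{j≠i} q_j = 0.
By symmetry each firm produces the same amount; substituting Σ_{j≠i} q_j = 3q_i yields q_i = 319/5.
Total output Q = 319/5 + 319/5 + 319/5 + 319/5 = 1276/5.

255.20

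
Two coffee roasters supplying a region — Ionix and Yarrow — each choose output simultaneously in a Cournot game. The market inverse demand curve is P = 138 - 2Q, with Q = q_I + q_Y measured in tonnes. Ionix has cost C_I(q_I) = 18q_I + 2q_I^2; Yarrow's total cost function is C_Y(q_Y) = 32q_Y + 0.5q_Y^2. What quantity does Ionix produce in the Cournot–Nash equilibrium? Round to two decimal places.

10.78

Ionix's profit: π_I = (138 - 2Q)q_I - (18q_I + 2q_I²). Setting ∂π_I/∂q_I = 0: 120 - 8q_I - 2(q_Y) = 0.
Yarrow's first-order condition: 106 - 5q_Y - 2(q_I) = 0.
Best responses: q_I = (120 - 2q_Y)/8, q_Y = (106 - 2q_I)/5.
Substituting one into the other gives q_I = 97/9 and q_Y = 152/9.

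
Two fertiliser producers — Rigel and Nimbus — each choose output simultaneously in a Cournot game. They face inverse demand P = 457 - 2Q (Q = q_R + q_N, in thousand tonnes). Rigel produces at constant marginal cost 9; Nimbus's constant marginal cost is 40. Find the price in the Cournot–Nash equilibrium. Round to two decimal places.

168.67

Rigel's profit: π_R = (457 - 2Q)q_R - (9q_R). Setting ∂π_R/∂q_R = 0: 448 - 4q_R - 2(q_N) = 0.
Nimbus's profit: π_N = (457 - 2Q)q_N - (40q_N). Setting ∂π_N/∂q_N = 0: 417 - 4q_N - 2(q_R) = 0.
So q_R = (448 - 2q_N)/4 and q_N = (417 - 2q_R)/4.
Substituting one into the other gives q_R = 479/6 and q_N = 193/3.
Total output Q = 865/6, so price P = 457 - 2·(865/6) = 506/3.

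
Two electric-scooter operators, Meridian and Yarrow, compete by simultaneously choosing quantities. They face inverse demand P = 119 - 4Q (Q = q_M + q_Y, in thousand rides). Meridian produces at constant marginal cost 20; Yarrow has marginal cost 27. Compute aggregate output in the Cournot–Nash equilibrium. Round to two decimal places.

Meridian's profit: π_M = (119 - 4Q)q_M - (20q_M). Setting ∂π_M/∂q_M = 0: 99 - 8q_M - 4(q_Y) = 0.
Yarrow's first-order condition: 92 - 8q_Y - 4(q_M) = 0.
So q_M = (99 - 4q_Y)/8 and q_Y = (92 - 4q_M)/8.
Solving the pair: q_M = 53/6, q_Y = 85/12.
Total output Q = 53/6 + 85/12 = 191/12.

15.92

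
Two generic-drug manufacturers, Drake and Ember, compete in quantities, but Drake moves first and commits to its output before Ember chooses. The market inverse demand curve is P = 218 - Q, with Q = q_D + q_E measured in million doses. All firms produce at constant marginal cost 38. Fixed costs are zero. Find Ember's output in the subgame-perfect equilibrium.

The follower Ember best-responds to any q_D: π_E = (218 - Q)q_E - 38q_E.
Setting the follower's marginal profit to zero, 180 - q_D - 2q_E = 0, i.e. q_E = (180 - q_D)/2.
Drake substitutes q_E(q_D) into its own profit: π_D = q_D(218 - q_D - (180 - q_D)/2) - 38q_D = (128 - (1/2)q_D)q_D - 38q_D.
The leader's first-order condition 90 - q_D = 0 yields q_D = 90.
Then q_E = (180 - 90)/2 = 45.

45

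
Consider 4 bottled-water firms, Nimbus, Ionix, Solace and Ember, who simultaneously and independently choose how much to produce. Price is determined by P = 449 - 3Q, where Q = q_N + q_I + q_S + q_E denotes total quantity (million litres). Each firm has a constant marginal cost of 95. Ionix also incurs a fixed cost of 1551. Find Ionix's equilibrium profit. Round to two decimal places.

119.88

A representative firm's profit is π_i = q_i(449 - 3Q) - 95q_i.
First-order condition (treating rivals' output as given): 354 - 6q_i - 3·Σ_{j≠i} q_j = 0.
With identical firms every q_j equals q_i, so Σ_{j≠i} q_j = 3q_i and 354 = 15q_i, giving q_i = 118/5.
Price P = 449 - 3·(472/5) = 829/5.
Ionix's profit: (829/5 - 95)·(118/5) - 1551 = 119.8800.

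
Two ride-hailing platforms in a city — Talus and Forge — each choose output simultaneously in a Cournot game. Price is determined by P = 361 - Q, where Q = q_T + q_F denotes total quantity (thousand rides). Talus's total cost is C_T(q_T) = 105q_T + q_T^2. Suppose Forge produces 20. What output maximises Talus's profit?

With the rival's output fixed at 20, Talus's profit is π_T = (361 - 20 - q_T)q_T - (105q_T + q_T²) = (341 - q_T)q_T - (105q_T + q_T²).
∂π_T/∂q_T = 236 - 4q_T = 0, so q_T = 59.

59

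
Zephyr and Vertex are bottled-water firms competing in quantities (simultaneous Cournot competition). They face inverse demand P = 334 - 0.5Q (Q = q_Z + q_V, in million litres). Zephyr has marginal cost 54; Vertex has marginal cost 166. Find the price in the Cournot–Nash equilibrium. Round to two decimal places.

Zephyr's profit: π_Z = (334 - 0.5Q)q_Z - (54q_Z). Setting ∂π_Z/∂q_Z = 0: 280 - q_Z - (1/2)(q_V) = 0.
Vertex's first-order condition: 168 - q_V - (1/2)(q_Z) = 0.
So q_Z = (280 - (1/2)q_V) and q_V = (168 - (1/2)q_Z).
Substituting one into the other gives q_Z = 784/3 and q_V = 112/3.
Total output Q = 896/3, so price P = 334 - (1/2)·(896/3) = 554/3.

184.67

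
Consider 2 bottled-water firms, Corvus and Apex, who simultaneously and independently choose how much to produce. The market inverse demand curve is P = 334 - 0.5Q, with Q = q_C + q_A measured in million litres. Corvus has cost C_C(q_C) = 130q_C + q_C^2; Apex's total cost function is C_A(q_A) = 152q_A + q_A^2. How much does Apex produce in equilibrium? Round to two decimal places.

50.74

Corvus's profit: π_C = (334 - 0.5Q)q_C - (130q_C + q_C²). Setting ∂π_C/∂q_C = 0: 204 - 3q_C - (1/2)(q_A) = 0.
Apex's first-order condition: 182 - 3q_A - (1/2)(q_C) = 0.
So q_C = (204 - (1/2)q_A)/3 and q_A = (182 - (1/2)q_C)/3.
Substituting one into the other gives q_C = 59.5429 and q_A = 1776/35.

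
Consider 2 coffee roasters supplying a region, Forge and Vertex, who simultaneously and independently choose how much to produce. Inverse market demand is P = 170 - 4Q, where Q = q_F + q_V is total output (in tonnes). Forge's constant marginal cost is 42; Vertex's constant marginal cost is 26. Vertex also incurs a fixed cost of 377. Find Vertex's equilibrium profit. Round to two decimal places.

Forge's profit: π_F = (170 - 4Q)q_F - (42q_F). Setting ∂π_F/∂q_F = 0: 128 - 8q_F - 4(q_V) = 0.
Vertex's first-order condition: 144 - 8q_V - 4(q_F) = 0.
So q_F = (128 - 4q_V)/8 and q_V = (144 - 4q_F)/8.
Solving the pair: q_F = 28/3, q_V = 40/3.
Price P = 170 - 4·(68/3) = 238/3.
Vertex's profit: (238/3 - 26)·(40/3) - 377 = 334.1111.

334.11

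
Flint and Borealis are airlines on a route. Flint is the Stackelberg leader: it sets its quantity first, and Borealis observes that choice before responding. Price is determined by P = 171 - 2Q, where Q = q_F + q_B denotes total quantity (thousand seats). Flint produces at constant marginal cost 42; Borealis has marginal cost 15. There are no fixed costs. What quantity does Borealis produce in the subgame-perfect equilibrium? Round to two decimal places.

26.25

Solve by backward induction. Given q_F, the follower Borealis maximises π_B = (171 - 2q_F - 2q_B)q_B - 15q_B.
∂π_B/∂q_B = 156 - 2q_F - 4q_B = 0 gives the reaction function q_B = (156 - 2q_F)/4.
The leader anticipates this reaction. Substituting into P = 171 - 2Q gives P = 93 - q_F, so π_F = (93 - q_F)q_F - 42q_F.
Leader FOC: 51 - 2q_F = 0, so q_F = 51/2.
Then q_B = (156 - 2·(51/2))/4 = 105/4.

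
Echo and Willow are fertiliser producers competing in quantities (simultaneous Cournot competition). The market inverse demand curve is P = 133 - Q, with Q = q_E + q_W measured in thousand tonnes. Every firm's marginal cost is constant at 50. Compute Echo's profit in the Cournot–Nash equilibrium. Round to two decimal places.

Each firm earns π_i = (133 - Q)q_i - 50q_i.
First-order condition (treating rivals' output as given): 83 - 2q_i - q_j = 0.
By symmetry each firm produces the same amount; substituting q_j = q_i yields q_i = 83/3.
Price P = 133 - 166/3 = 233/3.
Echo's profit: (233/3 - 50)·(83/3) = 765.4444.

765.44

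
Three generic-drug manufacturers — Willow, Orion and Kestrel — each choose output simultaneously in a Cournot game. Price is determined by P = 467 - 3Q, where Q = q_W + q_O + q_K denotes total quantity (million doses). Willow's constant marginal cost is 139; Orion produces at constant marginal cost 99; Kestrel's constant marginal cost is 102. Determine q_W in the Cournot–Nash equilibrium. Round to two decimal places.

20.92

Willow's profit: π_W = (467 - 3Q)q_W - (139q_W). Setting ∂π_W/∂q_W = 0: 328 - 6q_W - 3(q_O + q_K) = 0.
Orion's profit: π_O = (467 - 3Q)q_O - (99q_O). Setting ∂π_O/∂q_O = 0: 368 - 6q_O - 3(q_W + q_K) = 0.
Kestrel's first-order condition: 365 - 6q_K - 3(q_W + q_O) = 0.
Adding the 3 first-order conditions: 1061 − 12Q = 0, so Q = 1061/12.
Back-substituting: q_W = (328 − 1061/4)/3 = 251/12, q_O = (368 − 1061/4)/3 = 137/4, q_K = (365 − 1061/4)/3 = 133/4.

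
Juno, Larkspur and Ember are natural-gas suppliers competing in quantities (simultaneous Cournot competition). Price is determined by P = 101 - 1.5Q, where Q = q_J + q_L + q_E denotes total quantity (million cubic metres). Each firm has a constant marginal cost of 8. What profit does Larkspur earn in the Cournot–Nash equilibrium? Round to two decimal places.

360.38

A representative firm's profit is π_i = q_i(101 - 1.5Q) - 8q_i.
First-order condition (treating rivals' output as given): 93 - 3q_i - (3/2)·Σ_{j≠i} q_j = 0.
By symmetry each firm produces the same amount; substituting Σ_{j≠i} q_j = 2q_i yields q_i = 93/6 = 31/2.
Price P = 101 - (3/2)·(93/2) = 125/4.
Larkspur's profit: (125/4 - 8)·(31/2) = 360.3750.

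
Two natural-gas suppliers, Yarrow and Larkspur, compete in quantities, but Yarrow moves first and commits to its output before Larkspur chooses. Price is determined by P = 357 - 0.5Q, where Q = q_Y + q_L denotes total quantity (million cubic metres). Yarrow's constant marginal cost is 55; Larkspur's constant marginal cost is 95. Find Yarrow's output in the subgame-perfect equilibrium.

Solve by backward induction. Given q_Y, the follower Larkspur maximises π_L = (357 - (1/2)q_Y - (1/2)q_L)q_L - 95q_L.
∂π_L/∂q_L = 262 - (1/2)q_Y - q_L = 0 gives the reaction function q_L = (262 - (1/2)q_Y).
The leader anticipates this reaction. Substituting into P = 357 - 0.5Q gives P = 226 - (1/4)q_Y, so π_Y = (226 - (1/4)q_Y)q_Y - 55q_Y.
Leader FOC: 171 - (1/2)q_Y = 0, so q_Y = 342.
Then q_L = (262 - (1/2)·342) = 91.

342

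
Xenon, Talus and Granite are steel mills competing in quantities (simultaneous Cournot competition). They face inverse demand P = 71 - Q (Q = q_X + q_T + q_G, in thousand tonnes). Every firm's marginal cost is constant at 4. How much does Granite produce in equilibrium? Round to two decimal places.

16.75

Each firm earns π_i = (71 - Q)q_i - 4q_i.
First-order condition (treating rivals' output as given): 67 - 2q_i - Σ_{j≠i} q_j = 0.
By symmetry each firm produces the same amount; substituting Σ_{j≠i} q_j = 2q_i yields q_i = 67/4.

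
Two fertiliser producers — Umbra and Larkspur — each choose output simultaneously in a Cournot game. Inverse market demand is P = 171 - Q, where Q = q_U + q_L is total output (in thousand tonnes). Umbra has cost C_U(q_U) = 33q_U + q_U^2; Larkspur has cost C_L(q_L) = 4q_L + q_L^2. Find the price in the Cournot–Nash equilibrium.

Umbra's profit: π_U = (171 - Q)q_U - (33q_U + q_U²). Setting ∂π_U/∂q_U = 0: 138 - 4q_U - (q_L) = 0.
Larkspur's first-order condition: 167 - 4q_L - (q_U) = 0.
So q_U = (138 - q_L)/4 and q_L = (167 - q_U)/4.
Solving the pair: q_U = 77/3, q_L = 106/3.
Total output Q = 61, so price P = 171 - 61 = 110.

110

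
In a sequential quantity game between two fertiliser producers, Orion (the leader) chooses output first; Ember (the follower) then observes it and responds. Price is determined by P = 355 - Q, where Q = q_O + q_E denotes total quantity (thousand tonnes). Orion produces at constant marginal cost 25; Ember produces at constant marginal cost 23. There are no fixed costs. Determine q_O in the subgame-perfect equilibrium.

The follower Ember best-responds to any q_O: π_E = (355 - Q)q_E - 23q_E.
∂π_E/∂q_E = 332 - q_O - 2q_E = 0 gives the reaction function q_E = (332 - q_O)/2.
Orion substitutes q_E(q_O) into its own profit: π_O = q_O(355 - q_O - (332 - q_O)/2) - 25q_O = (189 - (1/2)q_O)q_O - 25q_O.
Maximising: ∂π_O/∂q_O = 164 - q_O = 0, giving q_O = 164.
Then q_E = (332 - 164)/2 = 84.

164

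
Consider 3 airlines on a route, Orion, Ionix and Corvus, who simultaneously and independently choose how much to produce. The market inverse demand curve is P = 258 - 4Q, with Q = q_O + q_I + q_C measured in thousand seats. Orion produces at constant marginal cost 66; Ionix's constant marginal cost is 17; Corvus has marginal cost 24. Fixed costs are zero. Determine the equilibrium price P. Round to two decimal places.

Orion's profit: π_O = (258 - 4Q)q_O - (66q_O). Setting ∂π_O/∂q_O = 0: 192 - 8q_O - 4(q_I + q_C) = 0.
Ionix's profit: π_I = (258 - 4Q)q_I - (17q_I). Setting ∂π_I/∂q_I = 0: 241 - 8q_I - 4(q_O + q_C) = 0.
Corvus's first-order condition: 234 - 8q_C - 4(q_O + q_I) = 0.
Adding the 3 first-order conditions: 667 − 16Q = 0, so Q = 667/16.
Back-substituting: q_O = (192 − 667/4)/4 = 101/16, q_I = (241 − 667/4)/4 = 297/16, q_C = (234 − 667/4)/4 = 269/16.
Total output Q = 667/16, so price P = 258 - 4·(667/16) = 365/4.

91.25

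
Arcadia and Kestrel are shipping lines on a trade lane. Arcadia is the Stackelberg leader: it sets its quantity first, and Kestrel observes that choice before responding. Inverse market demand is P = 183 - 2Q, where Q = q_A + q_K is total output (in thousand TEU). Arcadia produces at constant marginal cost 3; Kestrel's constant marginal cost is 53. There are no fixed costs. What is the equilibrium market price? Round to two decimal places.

Solve by backward induction. Given q_A, the follower Kestrel maximises π_K = (183 - 2q_A - 2q_K)q_K - 53q_K.
∂π_K/∂q_K = 130 - 2q_A - 4q_K = 0 gives the reaction function q_K = (130 - 2q_A)/4.
The leader anticipates this reaction. Substituting into P = 183 - 2Q gives P = 118 - q_A, so π_A = (118 - q_A)q_A - 3q_A.
Maximising: ∂π_A/∂q_A = 115 - 2q_A = 0, giving q_A = 115/2.
Then q_K = (130 - 2·(115/2))/4 = 15/4.
Total output Q = 245/4, so price P = 183 - 2·(245/4) = 121/2.

60.50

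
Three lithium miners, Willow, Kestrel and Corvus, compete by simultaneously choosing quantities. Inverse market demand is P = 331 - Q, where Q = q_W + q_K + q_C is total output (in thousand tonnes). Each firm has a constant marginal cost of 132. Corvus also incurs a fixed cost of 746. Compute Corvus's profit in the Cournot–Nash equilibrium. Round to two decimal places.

1729.06

Each firm earns π_i = (331 - Q)q_i - 132q_i.
Setting ∂π_i/∂q_i = 0 with rivals' quantities fixed: 199 - 2q_i - Σ_{j≠i} q_j = 0.
With identical firms every q_j equals q_i, so Σ_{j≠i} q_j = 2q_i and 199 = 4q_i, giving q_i = 199/4.
Price P = 331 - 597/4 = 727/4.
Corvus's profit: (727/4 - 132)·(199/4) - 746 = 1729.0625.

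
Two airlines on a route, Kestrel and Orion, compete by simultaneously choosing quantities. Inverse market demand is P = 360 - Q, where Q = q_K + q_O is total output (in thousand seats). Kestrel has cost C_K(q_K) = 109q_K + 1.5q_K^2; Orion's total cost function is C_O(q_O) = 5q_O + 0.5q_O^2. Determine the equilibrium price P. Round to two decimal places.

Kestrel's profit: π_K = (360 - Q)q_K - (109q_K + (3/2)q_K²). Setting ∂π_K/∂q_K = 0: 251 - 5q_K - (q_O) = 0.
Orion's first-order condition: 355 - 3q_O - (q_K) = 0.
Best responses: q_K = (251 - q_O)/5, q_O = (355 - q_K)/3.
Solving the pair: q_K = 199/7, q_O = 762/7.
Total output Q = 961/7, so price P = 360 - 961/7 = 1559/7.

222.71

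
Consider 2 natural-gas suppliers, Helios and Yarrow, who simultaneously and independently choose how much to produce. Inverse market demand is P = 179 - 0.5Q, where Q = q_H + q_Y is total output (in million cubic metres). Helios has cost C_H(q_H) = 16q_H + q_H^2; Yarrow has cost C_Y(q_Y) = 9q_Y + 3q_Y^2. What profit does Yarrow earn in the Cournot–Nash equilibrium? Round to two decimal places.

Helios's profit: π_H = (179 - 0.5Q)q_H - (16q_H + q_H²). Setting ∂π_H/∂q_H = 0: 163 - 3q_H - (1/2)(q_Y) = 0.
Yarrow's profit: π_Y = (179 - 0.5Q)q_Y - (9q_Y + 3q_Y²). Setting ∂π_Y/∂q_Y = 0: 170 - 7q_Y - (1/2)(q_H) = 0.
So q_H = (163 - (1/2)q_Y)/3 and q_Y = (170 - (1/2)q_H)/7.
Solving the pair: q_H = 50.8916, q_Y = 1714/83.
Price P = 179 - (1/2)·71.5422 = 143.2289.
Yarrow's profit: 143.2289·(1714/83) - 9·(1714/83) - 3(1714/83)² = 1492.5658.

1492.57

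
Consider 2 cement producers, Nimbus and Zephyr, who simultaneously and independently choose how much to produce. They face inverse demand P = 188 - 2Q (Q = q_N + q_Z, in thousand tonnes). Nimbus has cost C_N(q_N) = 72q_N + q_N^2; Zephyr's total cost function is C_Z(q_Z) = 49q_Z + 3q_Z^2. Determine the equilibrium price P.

Nimbus's profit: π_N = (188 - 2Q)q_N - (72q_N + q_N²). Setting ∂π_N/∂q_N = 0: 116 - 6q_N - 2(q_Z) = 0.
Zephyr's first-order condition: 139 - 10q_Z - 2(q_N) = 0.
Rearranging gives the reaction functions q_N = (116 - 2q_Z)/6 and q_Z = (139 - 2q_N)/10.
Solving the pair: q_N = 63/4, q_Z = 43/4.
Total output Q = 53/2, so price P = 188 - 2·(53/2) = 135.

135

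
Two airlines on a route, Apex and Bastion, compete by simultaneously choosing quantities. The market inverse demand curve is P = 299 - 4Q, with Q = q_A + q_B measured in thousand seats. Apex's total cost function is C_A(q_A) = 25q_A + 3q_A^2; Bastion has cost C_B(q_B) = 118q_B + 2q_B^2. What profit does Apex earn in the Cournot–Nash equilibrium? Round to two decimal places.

Apex's profit: π_A = (299 - 4Q)q_A - (25q_A + 3q_A²). Setting ∂π_A/∂q_A = 0: 274 - 14q_A - 4(q_B) = 0.
Bastion's first-order condition: 181 - 12q_B - 4(q_A) = 0.
Best responses: q_A = (274 - 4q_B)/14, q_B = (181 - 4q_A)/12.
Substituting one into the other gives q_A = 641/38 and q_B = 719/76.
Price P = 299 - 4·26.3289 = 193.6842.
Apex's profit: 193.6842·(641/38) - 25·(641/38) - 3(641/38)² = 1991.8054.

1991.81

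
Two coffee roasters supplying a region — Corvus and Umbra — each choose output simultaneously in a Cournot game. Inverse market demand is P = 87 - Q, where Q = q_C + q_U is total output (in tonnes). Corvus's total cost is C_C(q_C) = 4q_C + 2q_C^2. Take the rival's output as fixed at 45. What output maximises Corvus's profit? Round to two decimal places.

With the rival's output fixed at 45, Corvus's profit is π_C = (87 - 45 - q_C)q_C - (4q_C + 2q_C²) = (42 - q_C)q_C - (4q_C + 2q_C²).
∂π_C/∂q_C = 38 - 6q_C = 0, so q_C = 19/3.

6.33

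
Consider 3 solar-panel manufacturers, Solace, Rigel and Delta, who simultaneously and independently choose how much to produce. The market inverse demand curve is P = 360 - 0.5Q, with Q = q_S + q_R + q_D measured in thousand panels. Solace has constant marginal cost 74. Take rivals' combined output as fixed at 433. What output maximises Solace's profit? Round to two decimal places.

With rivals' combined output fixed at 433, Solace's profit is π_S = (360 - (1/2)·433 - (1/2)q_S)q_S - (74q_S) = (287/2 - (1/2)q_S)q_S - (74q_S).
∂π_S/∂q_S = 139/2 - q_S = 0, so q_S = 139/2.

69.50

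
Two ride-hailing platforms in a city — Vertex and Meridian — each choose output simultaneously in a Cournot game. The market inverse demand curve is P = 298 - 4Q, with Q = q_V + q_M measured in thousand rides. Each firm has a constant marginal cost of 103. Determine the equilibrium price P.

A representative firm's profit is π_i = q_i(298 - 4Q) - 103q_i.
Setting ∂π_i/∂q_i = 0 with rivals' quantities fixed: 195 - 8q_i - 4q_j = 0.
By symmetry each firm produces the same amount; substituting q_j = q_i yields q_i = 195/12 = 65/4.
Total output Q = 65/2, so price P = 298 - 4·(65/2) = 168.

168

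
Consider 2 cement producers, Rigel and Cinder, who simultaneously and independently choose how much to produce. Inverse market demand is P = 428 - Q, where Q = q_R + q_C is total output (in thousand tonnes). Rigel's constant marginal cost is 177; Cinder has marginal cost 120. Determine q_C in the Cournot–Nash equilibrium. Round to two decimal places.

121.67

Rigel's profit: π_R = (428 - Q)q_R - (177q_R). Setting ∂π_R/∂q_R = 0: 251 - 2q_R - (q_C) = 0.
Cinder's first-order condition: 308 - 2q_C - (q_R) = 0.
Best responses: q_R = (251 - q_C)/2, q_C = (308 - q_R)/2.
Solving the pair: q_R = 194/3, q_C = 365/3.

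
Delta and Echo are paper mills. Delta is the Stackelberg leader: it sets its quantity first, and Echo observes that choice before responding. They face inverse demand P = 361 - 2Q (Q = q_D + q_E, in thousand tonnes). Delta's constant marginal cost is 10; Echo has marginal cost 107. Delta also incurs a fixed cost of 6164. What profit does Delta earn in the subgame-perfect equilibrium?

The follower Echo best-responds to any q_D: π_E = (361 - 2Q)q_E - 107q_E.
∂π_E/∂q_E = 254 - 2q_D - 4q_E = 0 gives the reaction function q_E = (254 - 2q_D)/4.
Delta substitutes q_E(q_D) into its own profit: π_D = q_D(361 - 2q_D - (254 - 2q_D)/2) - 10q_D = (234 - q_D)q_D - 10q_D.
The leader's first-order condition 224 - 2q_D = 0 yields q_D = 112.
Then q_E = (254 - 2·112)/4 = 15/2.
Price P = 361 - 2·(239/2) = 122.
Delta's profit: (122 - 10)·112 - 6164 = 6380.

6380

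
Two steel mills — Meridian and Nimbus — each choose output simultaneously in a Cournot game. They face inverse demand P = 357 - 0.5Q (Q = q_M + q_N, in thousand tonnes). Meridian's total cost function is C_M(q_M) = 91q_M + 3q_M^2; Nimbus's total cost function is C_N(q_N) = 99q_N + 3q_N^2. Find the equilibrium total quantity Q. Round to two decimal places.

Meridian's profit: π_M = (357 - 0.5Q)q_M - (91q_M + 3q_M²). Setting ∂π_M/∂q_M = 0: 266 - 7q_M - (1/2)(q_N) = 0.
Nimbus's first-order condition: 258 - 7q_N - (1/2)(q_M) = 0.
Best responses: q_M = (266 - (1/2)q_N)/7, q_N = (258 - (1/2)q_M)/7.
Substituting one into the other gives q_M = 35.5487 and q_N = 34.3179.
Total output Q = 35.5487 + 34.3179 = 1048/15.

69.87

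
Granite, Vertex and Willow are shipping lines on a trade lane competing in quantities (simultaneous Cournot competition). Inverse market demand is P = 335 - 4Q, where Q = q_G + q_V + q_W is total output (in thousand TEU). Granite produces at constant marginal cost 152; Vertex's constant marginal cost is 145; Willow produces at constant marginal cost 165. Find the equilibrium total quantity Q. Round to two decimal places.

33.94

Granite's profit: π_G = (335 - 4Q)q_G - (152q_G). Setting ∂π_G/∂q_G = 0: 183 - 8q_G - 4(q_V + q_W) = 0.
Vertex's first-order condition: 190 - 8q_V - 4(q_G + q_W) = 0.
Willow's first-order condition: 170 - 8q_W - 4(q_G + q_V) = 0.
Adding the 3 conditions: 543 − 8Q − 8Q = 0, i.e. Q = 543/16.
Back-substituting: q_G = (183 − 543/4)/4 = 189/16, q_V = (190 − 543/4)/4 = 217/16, q_W = (170 − 543/4)/4 = 137/16.
Total output Q = 189/16 + 217/16 + 137/16 = 543/16.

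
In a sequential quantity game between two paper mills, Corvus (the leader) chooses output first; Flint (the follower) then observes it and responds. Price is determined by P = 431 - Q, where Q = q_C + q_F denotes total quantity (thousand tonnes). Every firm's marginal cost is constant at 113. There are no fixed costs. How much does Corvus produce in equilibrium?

159

Solve by backward induction. Given q_C, the follower Flint maximises π_F = (431 - q_C - q_F)q_F - 113q_F.
Follower FOC: 318 - q_C - 2q_F = 0, so q_F(q_C) = (318 - q_C)/2.
Corvus substitutes q_F(q_C) into its own profit: π_C = q_C(431 - q_C - (318 - q_C)/2) - 113q_C = (272 - (1/2)q_C)q_C - 113q_C.
The leader's first-order condition 159 - q_C = 0 yields q_C = 159.
Then q_F = (318 - 159)/2 = 159/2.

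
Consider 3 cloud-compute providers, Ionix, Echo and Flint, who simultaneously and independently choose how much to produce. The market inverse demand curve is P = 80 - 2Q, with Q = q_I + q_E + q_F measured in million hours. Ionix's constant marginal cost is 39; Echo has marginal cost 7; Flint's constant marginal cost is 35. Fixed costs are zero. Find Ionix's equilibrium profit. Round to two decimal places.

0.78

Ionix's profit: π_I = (80 - 2Q)q_I - (39q_I). Setting ∂π_I/∂q_I = 0: 41 - 4q_I - 2(q_E + q_F) = 0.
Echo's profit: π_E = (80 - 2Q)q_E - (7q_E). Setting ∂π_E/∂q_E = 0: 73 - 4q_E - 2(q_I + q_F) = 0.
Flint's first-order condition: 45 - 4q_F - 2(q_I + q_E) = 0.
Summing all 3 equations gives 159 − 8Q = 0, hence Q = 159/8.
Back-substituting: q_I = (41 − 159/4)/2 = 5/8, q_E = (73 − 159/4)/2 = 133/8, q_F = (45 − 159/4)/2 = 21/8.
Price P = 80 - 2·(159/8) = 161/4.
Ionix's profit: (161/4 - 39)·(5/8) = 25/32.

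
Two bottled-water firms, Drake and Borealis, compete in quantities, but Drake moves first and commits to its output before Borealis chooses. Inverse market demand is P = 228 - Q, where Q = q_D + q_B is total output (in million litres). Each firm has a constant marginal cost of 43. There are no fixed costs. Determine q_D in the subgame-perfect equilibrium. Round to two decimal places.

The follower Borealis best-responds to any q_D: π_B = (228 - Q)q_B - 43q_B.
Follower FOC: 185 - q_D - 2q_B = 0, so q_B(q_D) = (185 - q_D)/2.
The leader anticipates this reaction. Substituting into P = 228 - Q gives P = 271/2 - (1/2)q_D, so π_D = (271/2 - (1/2)q_D)q_D - 43q_D.
The leader's first-order condition 185/2 - q_D = 0 yields q_D = 185/2.
Then q_B = (185 - 185/2)/2 = 185/4.

92.50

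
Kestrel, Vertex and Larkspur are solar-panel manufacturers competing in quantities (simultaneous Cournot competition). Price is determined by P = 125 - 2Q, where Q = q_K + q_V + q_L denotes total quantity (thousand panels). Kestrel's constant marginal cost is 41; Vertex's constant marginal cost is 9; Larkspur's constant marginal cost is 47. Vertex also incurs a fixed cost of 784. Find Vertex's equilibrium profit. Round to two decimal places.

Kestrel's profit: π_K = (125 - 2Q)q_K - (41q_K). Setting ∂π_K/∂q_K = 0: 84 - 4q_K - 2(q_V + q_L) = 0.
Vertex's first-order condition: 116 - 4q_V - 2(q_K + q_L) = 0.
Larkspur's first-order condition: 78 - 4q_L - 2(q_K + q_V) = 0.
Summing all 3 equations gives 278 − 8Q = 0, hence Q = 139/4.
Back-substituting: q_K = (84 − 139/2)/2 = 29/4, q_V = (116 − 139/2)/2 = 93/4, q_L = (78 − 139/2)/2 = 17/4.
Price P = 125 - 2·(139/4) = 111/2.
Vertex's profit: (111/2 - 9)·(93/4) - 784 = 297.1250.

297.13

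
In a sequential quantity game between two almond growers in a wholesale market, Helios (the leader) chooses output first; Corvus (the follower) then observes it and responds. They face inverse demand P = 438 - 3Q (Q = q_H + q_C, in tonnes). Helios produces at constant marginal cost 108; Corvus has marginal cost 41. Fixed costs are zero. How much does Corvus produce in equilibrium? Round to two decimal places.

44.25

The follower Corvus best-responds to any q_H: π_C = (438 - 3Q)q_C - 41q_C.
∂π_C/∂q_C = 397 - 3q_H - 6q_C = 0 gives the reaction function q_C = (397 - 3q_H)/6.
Helios substitutes q_C(q_H) into its own profit: π_H = q_H(438 - 3q_H - (397 - 3q_H)/2) - 108q_H = (479/2 - (3/2)q_H)q_H - 108q_H.
Maximising: ∂π_H/∂q_H = 263/2 - 3q_H = 0, giving q_H = 263/6.
Then q_C = (397 - 3·(263/6))/6 = 177/4.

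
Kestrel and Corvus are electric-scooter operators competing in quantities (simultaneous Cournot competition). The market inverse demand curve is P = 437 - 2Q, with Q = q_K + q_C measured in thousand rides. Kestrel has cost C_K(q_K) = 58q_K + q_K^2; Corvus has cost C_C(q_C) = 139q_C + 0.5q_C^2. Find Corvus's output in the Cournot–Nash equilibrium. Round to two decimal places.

Kestrel's profit: π_K = (437 - 2Q)q_K - (58q_K + q_K²). Setting ∂π_K/∂q_K = 0: 379 - 6q_K - 2(q_C) = 0.
Corvus's profit: π_C = (437 - 2Q)q_C - (139q_C + (1/2)q_C²). Setting ∂π_C/∂q_C = 0: 298 - 5q_C - 2(q_K) = 0.
So q_K = (379 - 2q_C)/6 and q_C = (298 - 2q_K)/5.
Substituting one into the other gives q_K = 1299/26 and q_C = 515/13.

39.62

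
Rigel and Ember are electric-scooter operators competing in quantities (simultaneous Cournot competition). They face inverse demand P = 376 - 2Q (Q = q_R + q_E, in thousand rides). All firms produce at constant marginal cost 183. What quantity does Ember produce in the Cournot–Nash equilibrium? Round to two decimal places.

32.17

Each firm earns π_i = (376 - 2Q)q_i - 183q_i.
First-order condition (treating rivals' output as given): 193 - 4q_i - 2q_j = 0.
With identical firms every q_j equals q_i, so q_j = q_i and 193 = 6q_i, giving q_i = 193/6.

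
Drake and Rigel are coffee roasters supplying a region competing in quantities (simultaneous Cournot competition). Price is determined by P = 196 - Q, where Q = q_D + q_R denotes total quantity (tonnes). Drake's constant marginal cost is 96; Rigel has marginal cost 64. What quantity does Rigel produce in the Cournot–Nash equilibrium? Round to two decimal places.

Drake's profit: π_D = (196 - Q)q_D - (96q_D). Setting ∂π_D/∂q_D = 0: 100 - 2q_D - (q_R) = 0.
Rigel's first-order condition: 132 - 2q_R - (q_D) = 0.
So q_D = (100 - q_R)/2 and q_R = (132 - q_D)/2.
Substituting one into the other gives q_D = 68/3 and q_R = 164/3.

54.67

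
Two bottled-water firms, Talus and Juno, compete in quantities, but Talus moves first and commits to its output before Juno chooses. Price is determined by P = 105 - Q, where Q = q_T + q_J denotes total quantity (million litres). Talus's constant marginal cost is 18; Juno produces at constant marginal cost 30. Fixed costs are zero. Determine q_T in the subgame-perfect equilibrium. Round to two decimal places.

The follower Juno best-responds to any q_T: π_J = (105 - Q)q_J - 30q_J.
Follower FOC: 75 - q_T - 2q_J = 0, so q_J(q_T) = (75 - q_T)/2.
Talus substitutes q_J(q_T) into its own profit: π_T = q_T(105 - q_T - (75 - q_T)/2) - 18q_T = (135/2 - (1/2)q_T)q_T - 18q_T.
Maximising: ∂π_T/∂q_T = 99/2 - q_T = 0, giving q_T = 99/2.
Then q_J = (75 - 99/2)/2 = 51/4.

49.50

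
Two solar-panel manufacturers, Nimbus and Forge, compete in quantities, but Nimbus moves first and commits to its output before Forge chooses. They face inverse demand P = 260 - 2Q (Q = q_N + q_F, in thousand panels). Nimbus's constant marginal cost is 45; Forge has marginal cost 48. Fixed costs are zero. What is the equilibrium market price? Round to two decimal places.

Solve by backward induction. Given q_N, the follower Forge maximises π_F = (260 - 2q_N - 2q_F)q_F - 48q_F.
∂π_F/∂q_F = 212 - 2q_N - 4q_F = 0 gives the reaction function q_F = (212 - 2q_N)/4.
Nimbus substitutes q_F(q_N) into its own profit: π_N = q_N(260 - 2q_N - (212 - 2q_N)/2) - 45q_N = (154 - q_N)q_N - 45q_N.
The leader's first-order condition 109 - 2q_N = 0 yields q_N = 109/2.
Then q_F = (212 - 2·(109/2))/4 = 103/4.
Total output Q = 321/4, so price P = 260 - 2·(321/4) = 199/2.

99.50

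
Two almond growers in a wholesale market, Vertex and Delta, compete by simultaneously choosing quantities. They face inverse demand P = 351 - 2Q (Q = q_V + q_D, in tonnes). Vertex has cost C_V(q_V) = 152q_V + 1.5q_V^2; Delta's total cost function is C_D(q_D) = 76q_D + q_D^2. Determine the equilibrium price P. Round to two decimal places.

Vertex's profit: π_V = (351 - 2Q)q_V - (152q_V + (3/2)q_V²). Setting ∂π_V/∂q_V = 0: 199 - 7q_V - 2(q_D) = 0.
Delta's profit: π_D = (351 - 2Q)q_D - (76q_D + q_D²). Setting ∂π_D/∂q_D = 0: 275 - 6q_D - 2(q_V) = 0.
So q_V = (199 - 2q_D)/7 and q_D = (275 - 2q_V)/6.
Substituting one into the other gives q_V = 322/19 and q_D = 1527/38.
Total output Q = 57.1316, so price P = 351 - 2·57.1316 = 236.7368.

236.74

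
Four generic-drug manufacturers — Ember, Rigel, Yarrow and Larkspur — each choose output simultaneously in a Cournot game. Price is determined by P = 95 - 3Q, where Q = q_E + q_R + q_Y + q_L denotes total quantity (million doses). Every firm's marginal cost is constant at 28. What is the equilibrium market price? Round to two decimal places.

Each firm earns π_i = (95 - 3Q)q_i - 28q_i.
Setting ∂π_i/∂q_i = 0 with rivals' quantities fixed: 67 - 6q_i - 3·Σ_{j≠i} q_j = 0.
With identical firms every q_j equals q_i, so Σ_{j≠i} q_j = 3q_i and 67 = 15q_i, giving q_i = 67/15.
Total output Q = 268/15, so price P = 95 - 3·(268/15) = 207/5.

41.40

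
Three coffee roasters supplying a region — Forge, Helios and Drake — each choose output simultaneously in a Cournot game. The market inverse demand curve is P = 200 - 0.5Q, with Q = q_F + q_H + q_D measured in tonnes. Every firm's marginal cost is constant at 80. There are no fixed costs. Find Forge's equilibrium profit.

A representative firm's profit is π_i = q_i(200 - 0.5Q) - 80q_i.
Setting ∂π_i/∂q_i = 0 with rivals' quantities fixed: 120 - q_i - (1/2)·Σ_{j≠i} q_j = 0.
By symmetry each firm produces the same amount; substituting Σ_{j≠i} q_j = 2q_i yields q_i = 120/2 = 60.
Price P = 200 - (1/2)·180 = 110.
Forge's profit: (110 - 80)·60 = 1800.

1800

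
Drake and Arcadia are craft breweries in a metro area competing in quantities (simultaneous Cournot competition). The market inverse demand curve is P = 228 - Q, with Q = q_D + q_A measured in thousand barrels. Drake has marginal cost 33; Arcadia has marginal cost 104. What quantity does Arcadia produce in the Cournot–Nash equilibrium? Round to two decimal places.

Drake's profit: π_D = (228 - Q)q_D - (33q_D). Setting ∂π_D/∂q_D = 0: 195 - 2q_D - (q_A) = 0.
Arcadia's first-order condition: 124 - 2q_A - (q_D) = 0.
Best responses: q_D = (195 - q_A)/2, q_A = (124 - q_D)/2.
Solving the pair: q_D = 266/3, q_A = 53/3.

17.67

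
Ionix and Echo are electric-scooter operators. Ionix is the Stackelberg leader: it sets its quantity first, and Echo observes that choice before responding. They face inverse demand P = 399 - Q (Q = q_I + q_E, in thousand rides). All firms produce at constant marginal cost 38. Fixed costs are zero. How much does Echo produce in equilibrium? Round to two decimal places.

The follower Echo best-responds to any q_I: π_E = (399 - Q)q_E - 38q_E.
∂π_E/∂q_E = 361 - q_I - 2q_E = 0 gives the reaction function q_E = (361 - q_I)/2.
Ionix substitutes q_E(q_I) into its own profit: π_I = q_I(399 - q_I - (361 - q_I)/2) - 38q_I = (437/2 - (1/2)q_I)q_I - 38q_I.
Maximising: ∂π_I/∂q_I = 361/2 - q_I = 0, giving q_I = 361/2.
Then q_E = (361 - 361/2)/2 = 361/4.

90.25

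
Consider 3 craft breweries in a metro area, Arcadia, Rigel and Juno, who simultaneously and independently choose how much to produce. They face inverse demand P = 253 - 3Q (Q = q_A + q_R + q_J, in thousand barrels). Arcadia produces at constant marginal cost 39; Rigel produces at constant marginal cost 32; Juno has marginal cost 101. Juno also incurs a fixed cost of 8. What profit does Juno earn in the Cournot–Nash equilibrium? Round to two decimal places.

1.19

Arcadia's profit: π_A = (253 - 3Q)q_A - (39q_A). Setting ∂π_A/∂q_A = 0: 214 - 6q_A - 3(q_R + q_J) = 0.
Rigel's profit: π_R = (253 - 3Q)q_R - (32q_R). Setting ∂π_R/∂q_R = 0: 221 - 6q_R - 3(q_A + q_J) = 0.
Juno's profit: π_J = (253 - 3Q)q_J - (101q_J). Setting ∂π_J/∂q_J = 0: 152 - 6q_J - 3(q_A + q_R) = 0.
Summing all 3 equations gives 587 − 12Q = 0, hence Q = 587/12.
Back-substituting: q_A = (214 − 587/4)/3 = 269/12, q_R = (221 − 587/4)/3 = 99/4, q_J = (152 − 587/4)/3 = 7/4.
Price P = 253 - 3·(587/12) = 425/4.
Juno's profit: (425/4 - 101)·(7/4) - 8 = 19/16.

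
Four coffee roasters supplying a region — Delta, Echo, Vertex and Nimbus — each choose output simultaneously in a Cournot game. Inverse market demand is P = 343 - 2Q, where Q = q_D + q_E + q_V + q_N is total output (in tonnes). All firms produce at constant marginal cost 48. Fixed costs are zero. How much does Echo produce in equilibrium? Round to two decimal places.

Each firm earns π_i = (343 - 2Q)q_i - 48q_i.
Setting ∂π_i/∂q_i = 0 with rivals' quantities fixed: 295 - 4q_i - 2·Σ_{j≠i} q_j = 0.
With identical firms every q_j equals q_i, so Σ_{j≠i} q_j = 3q_i and 295 = 10q_i, giving q_i = 59/2.

29.50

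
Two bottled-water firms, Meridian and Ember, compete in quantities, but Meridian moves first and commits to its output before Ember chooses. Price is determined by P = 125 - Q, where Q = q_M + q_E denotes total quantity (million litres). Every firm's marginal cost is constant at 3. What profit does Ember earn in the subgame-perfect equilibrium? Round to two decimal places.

930.25

Solve by backward induction. Given q_M, the follower Ember maximises π_E = (125 - q_M - q_E)q_E - 3q_E.
∂π_E/∂q_E = 122 - q_M - 2q_E = 0 gives the reaction function q_E = (122 - q_M)/2.
Meridian substitutes q_E(q_M) into its own profit: π_M = q_M(125 - q_M - (122 - q_M)/2) - 3q_M = (64 - (1/2)q_M)q_M - 3q_M.
The leader's first-order condition 61 - q_M = 0 yields q_M = 61.
Then q_E = (122 - 61)/2 = 61/2.
Price P = 125 - 183/2 = 67/2.
Ember's profit: (67/2 - 3)·(61/2) = 930.2500.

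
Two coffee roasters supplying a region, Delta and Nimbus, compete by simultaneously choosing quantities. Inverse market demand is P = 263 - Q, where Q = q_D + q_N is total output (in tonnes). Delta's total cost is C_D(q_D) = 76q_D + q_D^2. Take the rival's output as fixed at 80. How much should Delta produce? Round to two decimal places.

26.75

With the rival's output fixed at 80, Delta's profit is π_D = (263 - 80 - q_D)q_D - (76q_D + q_D²) = (183 - q_D)q_D - (76q_D + q_D²).
∂π_D/∂q_D = 107 - 4q_D = 0, so q_D = 107/4.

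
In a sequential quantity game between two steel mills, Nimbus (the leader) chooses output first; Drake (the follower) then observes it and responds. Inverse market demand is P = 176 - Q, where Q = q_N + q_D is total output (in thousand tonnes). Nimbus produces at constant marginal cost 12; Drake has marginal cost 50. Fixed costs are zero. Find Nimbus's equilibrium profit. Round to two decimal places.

The follower Drake best-responds to any q_N: π_D = (176 - Q)q_D - 50q_D.
∂π_D/∂q_D = 126 - q_N - 2q_D = 0 gives the reaction function q_D = (126 - q_N)/2.
Nimbus substitutes q_D(q_N) into its own profit: π_N = q_N(176 - q_N - (126 - q_N)/2) - 12q_N = (113 - (1/2)q_N)q_N - 12q_N.
Maximising: ∂π_N/∂q_N = 101 - q_N = 0, giving q_N = 101.
Then q_D = (126 - 101)/2 = 25/2.
Price P = 176 - 227/2 = 125/2.
Nimbus's profit: (125/2 - 12)·101 = 5100.5000.

5100.50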